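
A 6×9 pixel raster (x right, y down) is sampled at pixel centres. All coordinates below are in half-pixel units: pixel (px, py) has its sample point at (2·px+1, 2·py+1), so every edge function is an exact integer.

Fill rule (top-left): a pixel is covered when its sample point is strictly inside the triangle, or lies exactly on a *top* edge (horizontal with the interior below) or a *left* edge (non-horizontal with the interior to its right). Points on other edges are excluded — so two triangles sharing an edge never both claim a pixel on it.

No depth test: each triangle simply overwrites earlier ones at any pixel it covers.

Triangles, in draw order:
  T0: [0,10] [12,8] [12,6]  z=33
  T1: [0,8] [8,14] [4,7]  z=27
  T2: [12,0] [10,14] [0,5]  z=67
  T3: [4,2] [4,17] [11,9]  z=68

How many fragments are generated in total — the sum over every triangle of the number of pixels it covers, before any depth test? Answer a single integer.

T0:
  2·area = 24  (B↔C swapped to make it positive)
  edge (0, 10)→(12, 6): d=(12,-4) top-left  bias=+0
  edge (12, 6)→(12, 8): d=(0,2) right/bottom  bias=-1
  edge (12, 8)→(0, 10): d=(-12,2) right/bottom  bias=-1
    (4,3)@(9, 7): e=[0,6,18] → #  [on edge]
    (5,3)@(11, 7): e=[8,2,14] → #
    (1,4)@(3, 9): e=[0,18,6] → #  [on edge]
    (2,4)@(5, 9): e=[8,14,2] → #
    (3,4)@(7, 9): e=[16,10,-2] → ·
    (4,4)@(9, 9): e=[24,6,-6] → ·
    (5,4)@(11, 9): e=[32,2,-10] → ·
    (1,5)@(3, 11): e=[24,18,-18] → ·
    (2,5)@(5, 11): e=[32,14,-22] → ·
  covered (4 px):
    · · · · · ·
    · · · · · ·
    · · · · · ·
    · · · · # #
    · # # · · ·
    · · · · · ·
    · · · · · ·
    · · · · · ·
    · · · · · ·
T1:
  2·area = 32  (B↔C swapped to make it positive)
  edge (0, 8)→(4, 7): d=(4,-1) top-left  bias=+0
  edge (4, 7)→(8, 14): d=(4,7) right/bottom  bias=-1
  edge (8, 14)→(0, 8): d=(-8,-6) top-left  bias=+0
    (1,4)@(3, 9): e=[7,15,10] → #
    (2,4)@(5, 9): e=[9,1,22] → #
    (3,4)@(7, 9): e=[11,-13,34] → ·
    (1,5)@(3, 11): e=[15,23,-6] → ·
    (2,5)@(5, 11): e=[17,9,6] → #
    (3,5)@(7, 11): e=[19,-5,18] → ·
    (2,6)@(5, 13): e=[25,17,-10] → ·
    (3,6)@(7, 13): e=[27,3,2] → #
    (4,6)@(9, 13): e=[29,-11,14] → ·
    (3,7)@(7, 15): e=[35,11,-14] → ·
  covered (4 px):
    · · · · · ·
    · · · · · ·
    · · · · · ·
    · · · · · ·
    · # # · · ·
    · · # · · ·
    · · · # · ·
    · · · · · ·
    · · · · · ·
T2:
  2·area = 158
  edge (12, 0)→(10, 14): d=(-2,14) right/bottom  bias=-1
  edge (10, 14)→(0, 5): d=(-10,-9) top-left  bias=+0
  edge (0, 5)→(12, 0): d=(12,-5) top-left  bias=+0
    (5,0)@(11, 1): e=[12,139,7] → #
    (2,1)@(5, 3): e=[92,65,1] → #
    (3,1)@(7, 3): e=[64,83,11] → #
    (4,1)@(9, 3): e=[36,101,21] → #
    (0,2)@(1, 5): e=[144,9,5] → #
    (1,2)@(3, 5): e=[116,27,15] → #
    (0,3)@(1, 7): e=[140,-11,29] → ·
    (1,3)@(3, 7): e=[112,7,39] → #
    (5,3)@(11, 7): e=[0,79,79] → ·  [on edge]
    (1,4)@(3, 9): e=[108,-13,63] → ·
    (2,4)@(5, 9): e=[80,5,73] → #
    (5,4)@(11, 9): e=[-4,59,103] → ·
  covered (21 px):
    · · · · · #
    · · # # # #
    # # # # # #
    · # # # # ·
    · · # # # ·
    · · · # # ·
    · · · · # ·
    · · · · · ·
    · · · · · ·
T3:
  2·area = 105  (B↔C swapped to make it positive)
  edge (4, 2)→(11, 9): d=(7,7) right/bottom  bias=-1
  edge (11, 9)→(4, 17): d=(-7,8) right/bottom  bias=-1
  edge (4, 17)→(4, 2): d=(0,-15) top-left  bias=+0
    (1,0)@(3, 1): e=[0,120,-15] → ·  [on edge]
    (2,1)@(5, 3): e=[0,90,15] → ·  [on edge]
    (2,2)@(5, 5): e=[14,76,15] → #
    (3,2)@(7, 5): e=[0,60,45] → ·  [on edge]
    (2,3)@(5, 7): e=[28,62,15] → #
    (3,3)@(7, 7): e=[14,46,45] → #
    (4,3)@(9, 7): e=[0,30,75] → ·  [on edge]
    (2,4)@(5, 9): e=[42,48,15] → #
    (4,4)@(9, 9): e=[14,16,75] → #
    (5,4)@(11, 9): e=[0,0,105] → ·  [on edge]
    (2,5)@(5, 11): e=[56,34,15] → #
    (5,5)@(11, 11): e=[14,-14,105] → ·
  covered (12 px):
    · · · · · ·
    · · · · · ·
    · · # · · ·
    · · # # · ·
    · · # # # ·
    · · # # # ·
    · · # # · ·
    · · # · · ·
    · · · · · ·

Final: 41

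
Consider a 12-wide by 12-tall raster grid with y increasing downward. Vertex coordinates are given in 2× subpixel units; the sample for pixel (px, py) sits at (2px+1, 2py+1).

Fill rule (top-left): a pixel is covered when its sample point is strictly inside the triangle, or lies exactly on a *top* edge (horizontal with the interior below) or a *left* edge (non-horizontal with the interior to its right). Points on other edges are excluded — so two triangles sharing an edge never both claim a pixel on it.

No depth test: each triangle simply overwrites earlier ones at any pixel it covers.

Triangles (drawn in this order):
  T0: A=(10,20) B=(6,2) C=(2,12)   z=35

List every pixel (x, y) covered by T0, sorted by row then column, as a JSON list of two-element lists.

T0:
  2·area = 112  (B↔C swapped to make it positive)
  edge (10, 20)→(2, 12): d=(-8,-8) top-left  bias=+0
  edge (2, 12)→(6, 2): d=(4,-10) top-left  bias=+0
  edge (6, 2)→(10, 20): d=(4,18) right/bottom  bias=-1
    (2,2)@(5, 5): e=[80,2,30] → #
    (3,2)@(7, 5): e=[96,22,-6] → ·
    (2,3)@(5, 7): e=[64,10,38] → #
    (3,3)@(7, 7): e=[80,30,2] → #
    (4,3)@(9, 7): e=[96,50,-34] → ·
    (2,4)@(5, 9): e=[48,18,46] → #
    (4,4)@(9, 9): e=[80,58,-26] → ·
    (0,5)@(1, 11): e=[0,-14,126] → ·  [on edge]
    (1,5)@(3, 11): e=[16,6,90] → #
    (4,5)@(9, 11): e=[64,66,-18] → ·
    (1,6)@(3, 13): e=[0,14,98] → #  [on edge]
    (4,6)@(9, 13): e=[48,74,-10] → ·
    (2,7)@(5, 15): e=[0,42,70] → #  [on edge]
    (3,8)@(7, 17): e=[0,70,42] → #  [on edge]
    (4,9)@(9, 19): e=[0,98,14] → #  [on edge]
    (5,10)@(11, 21): e=[0,126,-14] → ·  [on edge]
    (6,11)@(13, 23): e=[0,154,-42] → ·  [on edge]
  covered (16 px):
    · · · · · · · · · · · ·
    · · · · · · · · · · · ·
    · · # · · · · · · · · ·
    · · # # · · · · · · · ·
    · · # # · · · · · · · ·
    · # # # · · · · · · · ·
    · # # # · · · · · · · ·
    · · # # · · · · · · · ·
    · · · # # · · · · · · ·
    · · · · # · · · · · · ·
    · · · · · · · · · · · ·
    · · · · · · · · · · · ·

Answer: [[2,2],[2,3],[3,3],[2,4],[3,4],[1,5],[2,5],[3,5],[1,6],[2,6],[3,6],[2,7],[3,7],[3,8],[4,8],[4,9]]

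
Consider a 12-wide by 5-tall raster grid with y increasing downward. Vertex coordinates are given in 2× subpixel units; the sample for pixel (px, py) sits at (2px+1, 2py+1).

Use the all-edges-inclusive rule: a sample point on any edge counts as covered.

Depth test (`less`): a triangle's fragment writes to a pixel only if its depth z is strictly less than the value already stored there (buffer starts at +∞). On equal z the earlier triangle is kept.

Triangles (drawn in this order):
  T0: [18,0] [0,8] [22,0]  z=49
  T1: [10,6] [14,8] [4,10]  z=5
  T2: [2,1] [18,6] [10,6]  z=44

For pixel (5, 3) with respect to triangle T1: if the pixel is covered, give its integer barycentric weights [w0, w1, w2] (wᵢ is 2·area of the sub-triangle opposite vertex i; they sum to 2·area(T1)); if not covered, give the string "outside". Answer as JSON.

T0:
  2·area = 32  (B↔C swapped to make it positive)
  edge (18, 0)→(22, 0): d=(4,0) inclusive
  edge (22, 0)→(0, 8): d=(-22,8) inclusive
  edge (0, 8)→(18, 0): d=(18,-8) inclusive
    (8,0)@(17, 1): e=[4,18,10] → X
    (9,0)@(19, 1): e=[4,2,26] → X
    (10,0)@(21, 1): e=[4,-14,42] → .
    (6,1)@(13, 3): e=[12,6,14] → X
    (7,1)@(15, 3): e=[12,-10,30] → .
    (8,1)@(17, 3): e=[12,-26,46] → .
    (9,1)@(19, 3): e=[12,-42,62] → .
    (3,2)@(7, 5): e=[20,10,2] → X
    (4,2)@(9, 5): e=[20,-6,18] → .
    (6,2)@(13, 5): e=[20,-38,50] → .
    (3,3)@(7, 7): e=[28,-34,38] → .
  covered (4 px):
    . . . . . . . . X X . .
    . . . . . . X . . . . .
    . . . X . . . . . . . .
    . . . . . . . . . . . .
    . . . . . . . . . . . .
T1:
  2·area = 28
  edge (10, 6)→(14, 8): d=(4,2) inclusive
  edge (14, 8)→(4, 10): d=(-10,2) inclusive
  edge (4, 10)→(10, 6): d=(6,-4) inclusive
    (4,3)@(9, 7): e=[6,20,2] → X
    (5,3)@(11, 7): e=[2,16,10] → X
    (6,3)@(13, 7): e=[-2,12,18] → .
    (9,3)@(19, 7): e=[-14,0,42] → .  [on edge]
    (3,4)@(7, 9): e=[18,4,6] → X
    (4,4)@(9, 9): e=[14,0,14] → X  [on edge]
    (5,4)@(11, 9): e=[10,-4,22] → .
  covered (4 px):
    . . . . . . . . . . . .
    . . . . . . . . . . . .
    . . . . . . . . . . . .
    . . . . X X . . . . . .
    . . . X X . . . . . . .
T2:
  2·area = 40
  edge (2, 1)→(18, 6): d=(16,5) inclusive
  edge (18, 6)→(10, 6): d=(-8,0) inclusive
  edge (10, 6)→(2, 1): d=(-8,-5) inclusive
    (3,1)@(7, 3): e=[7,24,9] → X
    (4,1)@(9, 3): e=[-3,24,19] → .
    (3,2)@(7, 5): e=[39,8,-7] → .
    (4,2)@(9, 5): e=[29,8,3] → X
    (5,2)@(11, 5): e=[19,8,13] → X
    (6,2)@(13, 5): e=[9,8,23] → X
    (7,2)@(15, 5): e=[-1,8,33] → .
    (4,3)@(9, 7): e=[61,-8,-13] → .
    (5,3)@(11, 7): e=[51,-8,-3] → .
    (6,3)@(13, 7): e=[41,-8,7] → .
  covered (4 px):
    . . . . . . . . . . . .
    . . . X . . . . . . . .
    . . . . X X X . . . . .
    . . . . . . . . . . . .
    . . . . . . . . . . . .

Result: [16,10,2]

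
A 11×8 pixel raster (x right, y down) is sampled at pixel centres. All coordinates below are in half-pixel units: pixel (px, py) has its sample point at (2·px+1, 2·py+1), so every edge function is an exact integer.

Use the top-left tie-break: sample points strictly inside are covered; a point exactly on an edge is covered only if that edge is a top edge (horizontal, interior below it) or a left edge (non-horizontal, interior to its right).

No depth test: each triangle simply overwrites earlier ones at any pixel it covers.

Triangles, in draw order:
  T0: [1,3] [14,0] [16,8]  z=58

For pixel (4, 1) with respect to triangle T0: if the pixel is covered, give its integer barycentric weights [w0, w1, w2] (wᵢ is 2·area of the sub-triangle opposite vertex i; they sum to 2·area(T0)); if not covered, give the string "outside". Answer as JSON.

T0:
  2·area = 110
  edge (1, 3)→(14, 0): d=(13,-3) top-left  bias=+0
  edge (14, 0)→(16, 8): d=(2,8) right/bottom  bias=-1
  edge (16, 8)→(1, 3): d=(-15,-5) top-left  bias=+0
    (5,0)@(11, 1): e=[4,26,80] → X
    (6,0)@(13, 1): e=[10,10,90] → X
    (7,0)@(15, 1): e=[16,-6,100] → .
    (0,1)@(1, 3): e=[0,110,0] → X  [on edge]
    (1,1)@(3, 3): e=[6,94,10] → X
    (2,1)@(5, 3): e=[12,78,20] → X
    (3,1)@(7, 3): e=[18,62,30] → X
    (4,1)@(9, 3): e=[24,46,40] → X
    (7,1)@(15, 3): e=[42,-2,70] → .
    (0,2)@(1, 5): e=[26,114,-30] → .
    (1,2)@(3, 5): e=[32,98,-20] → .
    (2,2)@(5, 5): e=[38,82,-10] → .
    (3,2)@(7, 5): e=[44,66,0] → X  [on edge]
    (6,3)@(13, 7): e=[88,22,0] → X  [on edge]
    (9,4)@(19, 9): e=[132,-22,0] → .  [on edge]
  covered (16 px):
    . . . . . X X . . . .
    X X X X X X X . . . .
    . . . X X X X X . . .
    . . . . . . X X . . .
    . . . . . . . . . . .
    . . . . . . . . . . .
    . . . . . . . . . . .
    . . . . . . . . . . .

Final: [46,40,24]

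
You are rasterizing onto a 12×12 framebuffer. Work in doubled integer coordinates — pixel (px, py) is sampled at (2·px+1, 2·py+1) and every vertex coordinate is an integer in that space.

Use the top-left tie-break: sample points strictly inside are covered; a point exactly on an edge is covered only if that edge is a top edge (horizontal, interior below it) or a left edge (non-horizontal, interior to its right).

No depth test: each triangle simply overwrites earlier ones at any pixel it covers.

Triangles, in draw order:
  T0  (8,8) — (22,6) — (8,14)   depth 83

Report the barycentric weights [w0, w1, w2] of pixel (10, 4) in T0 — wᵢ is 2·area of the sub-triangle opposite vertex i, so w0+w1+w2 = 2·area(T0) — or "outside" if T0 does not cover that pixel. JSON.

T0:
  2·area = 84
  edge (8, 8)→(22, 6): d=(14,-2) top-left  bias=+0
  edge (22, 6)→(8, 14): d=(-14,8) right/bottom  bias=-1
  edge (8, 14)→(8, 8): d=(0,-6) top-left  bias=+0
    (7,3)@(15, 7): e=[0,42,42] → █  [on edge]
    (8,3)@(17, 7): e=[4,26,54] → █
    (9,3)@(19, 7): e=[8,10,66] → █
    (10,3)@(21, 7): e=[12,-6,78] → ·
    (0,4)@(1, 9): e=[0,126,-42] → ·  [on edge]
    (4,4)@(9, 9): e=[16,62,6] → █
    (5,4)@(11, 9): e=[20,46,18] → █
    (6,4)@(13, 9): e=[24,30,30] → █
    (8,4)@(17, 9): e=[32,-2,54] → ·
    (9,4)@(19, 9): e=[36,-18,66] → ·
    (4,5)@(9, 11): e=[44,34,6] → █
    (7,5)@(15, 11): e=[56,-14,42] → ·
  covered (11 px):
    · · · · · · · · · · · ·
    · · · · · · · · · · · ·
    · · · · · · · · · · · ·
    · · · · · · · █ █ █ · ·
    · · · · █ █ █ █ · · · ·
    · · · · █ █ █ · · · · ·
    · · · · █ · · · · · · ·
    · · · · · · · · · · · ·
    · · · · · · · · · · · ·
    · · · · · · · · · · · ·
    · · · · · · · · · · · ·
    · · · · · · · · · · · ·

Final: "outside"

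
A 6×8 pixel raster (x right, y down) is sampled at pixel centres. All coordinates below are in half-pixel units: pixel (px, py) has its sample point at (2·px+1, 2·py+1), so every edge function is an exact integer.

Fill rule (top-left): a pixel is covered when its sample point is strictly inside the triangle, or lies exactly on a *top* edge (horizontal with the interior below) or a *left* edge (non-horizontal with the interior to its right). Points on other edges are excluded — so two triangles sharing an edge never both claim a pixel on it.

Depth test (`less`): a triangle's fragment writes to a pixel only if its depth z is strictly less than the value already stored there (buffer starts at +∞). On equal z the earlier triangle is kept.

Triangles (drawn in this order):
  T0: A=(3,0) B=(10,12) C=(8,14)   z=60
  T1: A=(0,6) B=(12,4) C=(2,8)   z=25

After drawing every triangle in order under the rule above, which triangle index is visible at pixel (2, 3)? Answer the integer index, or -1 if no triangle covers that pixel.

T0:
  2·area = 38
  edge (3, 0)→(10, 12): d=(7,12) right/bottom  bias=-1
  edge (10, 12)→(8, 14): d=(-2,2) right/bottom  bias=-1
  edge (8, 14)→(3, 0): d=(-5,-14) top-left  bias=+0
    (2,2)@(5, 5): e=[11,24,3] → █
    (3,2)@(7, 5): e=[-13,20,31] → ·
    (2,3)@(5, 7): e=[25,20,-7] → ·
    (3,3)@(7, 7): e=[1,16,21] → █
    (4,3)@(9, 7): e=[-23,12,49] → ·
    (3,4)@(7, 9): e=[15,12,11] → █
    (4,4)@(9, 9): e=[-9,8,39] → ·
    (3,5)@(7, 11): e=[29,8,1] → █
    (4,5)@(9, 11): e=[5,4,29] → █
    (5,5)@(11, 11): e=[-19,0,57] → ·  [on edge]
    (3,6)@(7, 13): e=[43,4,-9] → ·
    (4,6)@(9, 13): e=[19,0,19] → ·  [on edge]
    (3,7)@(7, 15): e=[57,0,-19] → ·  [on edge]
  covered (5 px):
    · · · · · ·
    · · · · · ·
    · · █ · · ·
    · · · █ · ·
    · · · █ · ·
    · · · █ █ ·
    · · · · · ·
    · · · · · ·
T1:
  2·area = 28
  edge (0, 6)→(12, 4): d=(12,-2) top-left  bias=+0
  edge (12, 4)→(2, 8): d=(-10,4) right/bottom  bias=-1
  edge (2, 8)→(0, 6): d=(-2,-2) top-left  bias=+0
    (3,2)@(7, 5): e=[2,10,16] → █
    (4,2)@(9, 5): e=[6,2,20] → █
    (5,2)@(11, 5): e=[10,-6,24] → ·
    (0,3)@(1, 7): e=[14,14,0] → █  [on edge]
    (1,3)@(3, 7): e=[18,6,4] → █
    (2,3)@(5, 7): e=[22,-2,8] → ·
    (3,3)@(7, 7): e=[26,-10,12] → ·
    (4,3)@(9, 7): e=[30,-18,16] → ·
    (0,4)@(1, 9): e=[38,-6,-4] → ·
    (1,4)@(3, 9): e=[42,-14,0] → ·  [on edge]
    (2,5)@(5, 11): e=[70,-42,0] → ·  [on edge]
    (3,6)@(7, 13): e=[98,-70,0] → ·  [on edge]
    (4,7)@(9, 15): e=[126,-98,0] → ·  [on edge]
  covered (4 px):
    · · · · · ·
    · · · · · ·
    · · · █ █ ·
    █ █ · · · ·
    · · · · · ·
    · · · · · ·
    · · · · · ·
    · · · · · ·

Z-buffer (winner per pixel, '.' = empty):
  . . . . . .
  . . . . . .
  . . 0 1 1 .
  1 1 . 0 . .
  . . . 0 . .
  . . . 0 0 .
  . . . . . .
  . . . . . .

Answer: -1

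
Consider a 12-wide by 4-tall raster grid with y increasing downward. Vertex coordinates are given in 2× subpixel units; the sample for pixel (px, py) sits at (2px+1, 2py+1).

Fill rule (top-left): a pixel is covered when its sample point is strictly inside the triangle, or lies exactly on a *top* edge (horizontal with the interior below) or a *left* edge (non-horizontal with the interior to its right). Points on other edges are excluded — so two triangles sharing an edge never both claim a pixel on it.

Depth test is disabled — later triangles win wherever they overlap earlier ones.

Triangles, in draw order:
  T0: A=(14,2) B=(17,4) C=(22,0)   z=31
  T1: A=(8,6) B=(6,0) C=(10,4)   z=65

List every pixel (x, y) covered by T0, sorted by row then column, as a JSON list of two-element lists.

T0:
  2·area = 22  (B↔C swapped to make it positive)
  edge (14, 2)→(22, 0): d=(8,-2) top-left  bias=+0
  edge (22, 0)→(17, 4): d=(-5,4) right/bottom  bias=-1
  edge (17, 4)→(14, 2): d=(-3,-2) top-left  bias=+0
    (9,0)@(19, 1): e=[2,7,13] → X
    (10,0)@(21, 1): e=[6,-1,17] → .
    (8,1)@(17, 3): e=[14,5,3] → X
    (9,1)@(19, 3): e=[18,-3,7] → .
    (8,2)@(17, 5): e=[30,-5,-3] → .
  covered (2 px):
    . . . . . . . . . X . .
    . . . . . . . . X . . .
    . . . . . . . . . . . .
    . . . . . . . . . . . .
T1:
  2·area = 16
  edge (8, 6)→(6, 0): d=(-2,-6) top-left  bias=+0
  edge (6, 0)→(10, 4): d=(4,4) right/bottom  bias=-1
  edge (10, 4)→(8, 6): d=(-2,2) right/bottom  bias=-1
    (3,0)@(7, 1): e=[4,0,12] → .  [on edge]
    (6,0)@(13, 1): e=[40,-24,0] → .  [on edge]
    (3,1)@(7, 3): e=[0,8,8] → X  [on edge]
    (4,1)@(9, 3): e=[12,0,4] → .  [on edge]
    (5,1)@(11, 3): e=[24,-8,0] → .  [on edge]
    (3,2)@(7, 5): e=[-4,16,4] → .
    (4,2)@(9, 5): e=[8,8,0] → .  [on edge]
    (5,2)@(11, 5): e=[20,0,-4] → .  [on edge]
    (3,3)@(7, 7): e=[-8,24,0] → .  [on edge]
    (6,3)@(13, 7): e=[28,0,-12] → .  [on edge]
  covered (1 px):
    . . . . . . . . . . . .
    . . . X . . . . . . . .
    . . . . . . . . . . . .
    . . . . . . . . . . . .

Final: [[9,0],[8,1]]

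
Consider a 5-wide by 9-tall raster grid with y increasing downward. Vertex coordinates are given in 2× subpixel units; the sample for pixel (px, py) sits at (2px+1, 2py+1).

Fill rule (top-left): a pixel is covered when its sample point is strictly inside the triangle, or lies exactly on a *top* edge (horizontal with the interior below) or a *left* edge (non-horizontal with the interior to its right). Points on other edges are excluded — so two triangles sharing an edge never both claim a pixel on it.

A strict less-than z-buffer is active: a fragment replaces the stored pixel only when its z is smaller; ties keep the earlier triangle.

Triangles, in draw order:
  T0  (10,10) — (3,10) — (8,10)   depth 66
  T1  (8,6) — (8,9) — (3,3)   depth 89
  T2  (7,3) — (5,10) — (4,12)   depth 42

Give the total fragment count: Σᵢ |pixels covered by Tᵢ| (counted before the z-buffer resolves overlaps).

T0:
  degenerate (2·area = 0) — covers nothing
T1:
  2·area = 15
  edge (8, 6)→(8, 9): d=(0,3) right/bottom  bias=-1
  edge (8, 9)→(3, 3): d=(-5,-6) top-left  bias=+0
  edge (3, 3)→(8, 6): d=(5,3) right/bottom  bias=-1
    (1,1)@(3, 3): e=[15,0,0] → .  [on edge]
    (2,2)@(5, 5): e=[9,2,4] → X
    (3,2)@(7, 5): e=[3,14,-2] → .
    (2,3)@(5, 7): e=[9,-8,14] → .
    (3,3)@(7, 7): e=[3,4,8] → X
    (4,3)@(9, 7): e=[-3,16,2] → .
    (3,4)@(7, 9): e=[3,-6,18] → .
  covered (2 px):
    . . . . .
    . . . . .
    . . X . .
    . . . X .
    . . . . .
    . . . . .
    . . . . .
    . . . . .
    . . . . .
T2:
  2·area = 3
  edge (7, 3)→(5, 10): d=(-2,7) right/bottom  bias=-1
  edge (5, 10)→(4, 12): d=(-1,2) right/bottom  bias=-1
  edge (4, 12)→(7, 3): d=(3,-9) top-left  bias=+0
    (3,1)@(7, 3): e=[0,3,0] → .  [on edge]
    (2,4)@(5, 9): e=[2,1,0] → X  [on edge]
    (3,4)@(7, 9): e=[-12,-3,18] → .
    (2,5)@(5, 11): e=[-2,-1,6] → .
    (1,7)@(3, 15): e=[4,-1,0] → .  [on edge]
    (1,8)@(3, 17): e=[0,-3,6] → .  [on edge]
  covered (1 px):
    . . . . .
    . . . . .
    . . . . .
    . . . . .
    . . X . .
    . . . . .
    . . . . .
    . . . . .
    . . . . .

Result: 3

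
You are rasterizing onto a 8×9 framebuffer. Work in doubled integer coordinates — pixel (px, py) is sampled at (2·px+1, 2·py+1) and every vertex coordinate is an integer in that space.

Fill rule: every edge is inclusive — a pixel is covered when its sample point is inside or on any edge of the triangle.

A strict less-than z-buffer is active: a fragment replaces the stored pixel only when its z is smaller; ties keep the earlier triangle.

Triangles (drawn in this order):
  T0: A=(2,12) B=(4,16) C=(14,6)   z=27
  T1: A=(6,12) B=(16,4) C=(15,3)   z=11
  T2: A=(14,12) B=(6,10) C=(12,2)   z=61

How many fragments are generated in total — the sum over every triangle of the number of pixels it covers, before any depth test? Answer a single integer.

T0:
  2·area = 60  (B↔C swapped to make it positive)
  edge (2, 12)→(14, 6): d=(12,-6) inclusive
  edge (14, 6)→(4, 16): d=(-10,10) inclusive
  edge (4, 16)→(2, 12): d=(-2,-4) inclusive
    (7,2)@(15, 5): e=[-6,0,66] → ·  [on edge]
    (6,3)@(13, 7): e=[6,0,54] → █  [on edge]
    (7,3)@(15, 7): e=[18,-20,62] → ·
    (4,4)@(9, 9): e=[6,20,34] → █
    (5,4)@(11, 9): e=[18,0,42] → █  [on edge]
    (6,4)@(13, 9): e=[30,-20,50] → ·
    (2,5)@(5, 11): e=[6,40,14] → █
    (3,5)@(7, 11): e=[18,20,22] → █
    (4,5)@(9, 11): e=[30,0,30] → █  [on edge]
    (5,5)@(11, 11): e=[42,-20,38] → ·
    (1,6)@(3, 13): e=[18,40,2] → █
    (3,6)@(7, 13): e=[42,0,18] → █  [on edge]
    (2,7)@(5, 15): e=[54,0,6] → █  [on edge]
    (1,8)@(3, 17): e=[66,0,-6] → ·  [on edge]
  covered (10 px):
    · · · · · · · ·
    · · · · · · · ·
    · · · · · · · ·
    · · · · · · █ ·
    · · · · █ █ · ·
    · · █ █ █ · · ·
    · █ █ █ · · · ·
    · · █ · · · · ·
    · · · · · · · ·
T1:
  2·area = 18  (B↔C swapped to make it positive)
  edge (6, 12)→(15, 3): d=(9,-9) inclusive
  edge (15, 3)→(16, 4): d=(1,1) inclusive
  edge (16, 4)→(6, 12): d=(-10,8) inclusive
    (6,0)@(13, 1): e=[-36,0,54] → ·  [on edge]
    (7,1)@(15, 3): e=[0,0,18] → █  [on edge]
    (6,2)@(13, 5): e=[0,4,14] → █  [on edge]
    (7,2)@(15, 5): e=[18,2,-2] → ·
    (5,3)@(11, 7): e=[0,8,10] → █  [on edge]
    (6,3)@(13, 7): e=[18,6,-6] → ·
    (4,4)@(9, 9): e=[0,12,6] → █  [on edge]
    (5,4)@(11, 9): e=[18,10,-10] → ·
    (3,5)@(7, 11): e=[0,16,2] → █  [on edge]
    (4,5)@(9, 11): e=[18,14,-14] → ·
    (2,6)@(5, 13): e=[0,20,-2] → ·  [on edge]
    (3,6)@(7, 13): e=[18,18,-18] → ·
    (1,7)@(3, 15): e=[0,24,-6] → ·  [on edge]
    (0,8)@(1, 17): e=[0,28,-10] → ·  [on edge]
  covered (5 px):
    · · · · · · · ·
    · · · · · · · █
    · · · · · · █ ·
    · · · · · █ · ·
    · · · · █ · · ·
    · · · █ · · · ·
    · · · · · · · ·
    · · · · · · · ·
    · · · · · · · ·
T2:
  2·area = 76
  edge (14, 12)→(6, 10): d=(-8,-2) inclusive
  edge (6, 10)→(12, 2): d=(6,-8) inclusive
  edge (12, 2)→(14, 12): d=(2,10) inclusive
    (5,2)@(11, 5): e=[50,10,16] → █
    (6,2)@(13, 5): e=[54,26,-4] → ·
    (4,3)@(9, 7): e=[30,6,40] → █
    (6,3)@(13, 7): e=[38,38,0] → █  [on edge]
    (7,3)@(15, 7): e=[42,54,-20] → ·
    (3,4)@(7, 9): e=[10,2,64] → █
    (7,4)@(15, 9): e=[26,66,-16] → ·
    (3,5)@(7, 11): e=[-6,14,68] → ·
    (4,5)@(9, 11): e=[-2,30,48] → ·
    (5,5)@(11, 11): e=[2,46,28] → █
    (7,5)@(15, 11): e=[10,78,-12] → ·
    (5,6)@(11, 13): e=[-14,58,32] → ·
    (7,8)@(15, 17): e=[-38,114,0] → ·  [on edge]
  covered (10 px):
    · · · · · · · ·
    · · · · · · · ·
    · · · · · █ · ·
    · · · · █ █ █ ·
    · · · █ █ █ █ ·
    · · · · · █ █ ·
    · · · · · · · ·
    · · · · · · · ·
    · · · · · · · ·

Final: 25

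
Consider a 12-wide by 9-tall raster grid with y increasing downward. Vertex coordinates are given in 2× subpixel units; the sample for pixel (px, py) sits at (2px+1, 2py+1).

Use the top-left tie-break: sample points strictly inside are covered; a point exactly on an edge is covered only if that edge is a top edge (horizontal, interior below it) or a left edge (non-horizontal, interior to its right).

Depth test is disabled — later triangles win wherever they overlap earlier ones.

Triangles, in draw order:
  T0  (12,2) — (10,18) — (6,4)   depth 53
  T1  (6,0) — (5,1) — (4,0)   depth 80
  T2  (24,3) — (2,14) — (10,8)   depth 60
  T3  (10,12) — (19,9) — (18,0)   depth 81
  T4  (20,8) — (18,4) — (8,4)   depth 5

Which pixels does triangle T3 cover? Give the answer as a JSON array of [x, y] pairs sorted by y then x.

T0:
  2·area = 92
  edge (12, 2)→(10, 18): d=(-2,16) right/bottom  bias=-1
  edge (10, 18)→(6, 4): d=(-4,-14) top-left  bias=+0
  edge (6, 4)→(12, 2): d=(6,-2) top-left  bias=+0
    (7,0)@(15, 1): e=[-46,138,0] → ·  [on edge]
    (4,1)@(9, 3): e=[46,46,0] → █  [on edge]
    (5,1)@(11, 3): e=[14,74,4] → █
    (6,1)@(13, 3): e=[-18,102,8] → ·
    (1,2)@(3, 5): e=[138,-46,0] → ·  [on edge]
    (3,2)@(7, 5): e=[74,10,8] → █
    (6,2)@(13, 5): e=[-22,94,20] → ·
    (3,3)@(7, 7): e=[70,2,20] → █
    (6,3)@(13, 7): e=[-26,86,32] → ·
    (3,4)@(7, 9): e=[66,-6,32] → ·
    (4,4)@(9, 9): e=[34,22,36] → █
    (6,4)@(13, 9): e=[-30,78,44] → ·
  covered (12 px):
    · · · · · · · · · · · ·
    · · · · █ █ · · · · · ·
    · · · █ █ █ · · · · · ·
    · · · █ █ █ · · · · · ·
    · · · · █ █ · · · · · ·
    · · · · █ · · · · · · ·
    · · · · █ · · · · · · ·
    · · · · · · · · · · · ·
    · · · · · · · · · · · ·
T1:
  2·area = 2
  edge (6, 0)→(5, 1): d=(-1,1) right/bottom  bias=-1
  edge (5, 1)→(4, 0): d=(-1,-1) top-left  bias=+0
  edge (4, 0)→(6, 0): d=(2,0) top-left  bias=+0
    (2,0)@(5, 1): e=[0,0,2] → ·  [on edge]
    (1,1)@(3, 3): e=[0,-4,6] → ·  [on edge]
    (3,1)@(7, 3): e=[-4,0,6] → ·  [on edge]
    (0,2)@(1, 5): e=[0,-8,10] → ·  [on edge]
    (4,2)@(9, 5): e=[-8,0,10] → ·  [on edge]
    (5,3)@(11, 7): e=[-12,0,14] → ·  [on edge]
    (6,4)@(13, 9): e=[-16,0,18] → ·  [on edge]
    (7,5)@(15, 11): e=[-20,0,22] → ·  [on edge]
    (8,6)@(17, 13): e=[-24,0,26] → ·  [on edge]
    (9,7)@(19, 15): e=[-28,0,30] → ·  [on edge]
    (10,8)@(21, 17): e=[-32,0,34] → ·  [on edge]
  covered (0 px):
    · · · · · · · · · · · ·
    · · · · · · · · · · · ·
    · · · · · · · · · · · ·
    · · · · · · · · · · · ·
    · · · · · · · · · · · ·
    · · · · · · · · · · · ·
    · · · · · · · · · · · ·
    · · · · · · · · · · · ·
    · · · · · · · · · · · ·
T2:
  2·area = 44
  edge (24, 3)→(2, 14): d=(-22,11) right/bottom  bias=-1
  edge (2, 14)→(10, 8): d=(8,-6) top-left  bias=+0
  edge (10, 8)→(24, 3): d=(14,-5) top-left  bias=+0
    (9,2)@(19, 5): e=[11,30,3] → █
    (10,2)@(21, 5): e=[-11,42,13] → ·
    (6,3)@(13, 7): e=[33,10,1] → █
    (7,3)@(15, 7): e=[11,22,11] → █
    (8,3)@(17, 7): e=[-11,34,21] → ·
    (9,3)@(19, 7): e=[-33,46,31] → ·
    (4,4)@(9, 9): e=[33,2,9] → █
    (5,4)@(11, 9): e=[11,14,19] → █
    (6,4)@(13, 9): e=[-11,26,29] → ·
    (7,4)@(15, 9): e=[-33,38,39] → ·
    (3,5)@(7, 11): e=[11,6,27] → █
    (4,5)@(9, 11): e=[-11,18,37] → ·
  covered (6 px):
    · · · · · · · · · · · ·
    · · · · · · · · · · · ·
    · · · · · · · · · █ · ·
    · · · · · · █ █ · · · ·
    · · · · █ █ · · · · · ·
    · · · █ · · · · · · · ·
    · · · · · · · · · · · ·
    · · · · · · · · · · · ·
    · · · · · · · · · · · ·
T3:
  2·area = 84  (B↔C swapped to make it positive)
  edge (10, 12)→(18, 0): d=(8,-12) top-left  bias=+0
  edge (18, 0)→(19, 9): d=(1,9) right/bottom  bias=-1
  edge (19, 9)→(10, 12): d=(-9,3) right/bottom  bias=-1
    (8,1)@(17, 3): e=[12,12,60] → █
    (9,1)@(19, 3): e=[36,-6,54] → ·
    (7,2)@(15, 5): e=[4,32,48] → █
    (9,2)@(19, 5): e=[52,-4,36] → ·
    (7,3)@(15, 7): e=[20,34,30] → █
    (9,3)@(19, 7): e=[68,-2,18] → ·
    (6,4)@(13, 9): e=[12,54,18] → █
    (9,4)@(19, 9): e=[84,0,0] → ·  [on edge]
    (5,5)@(11, 11): e=[4,74,6] → █
    (6,5)@(13, 11): e=[28,56,0] → ·  [on edge]
    (7,5)@(15, 11): e=[52,38,-6] → ·
    (8,5)@(17, 11): e=[76,20,-12] → ·
    (3,6)@(7, 13): e=[-28,112,0] → ·  [on edge]
    (0,7)@(1, 15): e=[-84,168,0] → ·  [on edge]
  covered (9 px):
    · · · · · · · · · · · ·
    · · · · · · · · █ · · ·
    · · · · · · · █ █ · · ·
    · · · · · · · █ █ · · ·
    · · · · · · █ █ █ · · ·
    · · · · · █ · · · · · ·
    · · · · · · · · · · · ·
    · · · · · · · · · · · ·
    · · · · · · · · · · · ·
T4:
  2·area = 40  (B↔C swapped to make it positive)
  edge (20, 8)→(8, 4): d=(-12,-4) top-left  bias=+0
  edge (8, 4)→(18, 4): d=(10,0) top-left  bias=+0
  edge (18, 4)→(20, 8): d=(2,4) right/bottom  bias=-1
    (2,1)@(5, 3): e=[0,-10,50] → ·  [on edge]
    (5,2)@(11, 5): e=[0,10,30] → █  [on edge]
    (6,2)@(13, 5): e=[8,10,22] → █
    (7,2)@(15, 5): e=[16,10,14] → █
    (8,2)@(17, 5): e=[24,10,6] → █
    (9,2)@(19, 5): e=[32,10,-2] → ·
    (5,3)@(11, 7): e=[-24,30,34] → ·
    (6,3)@(13, 7): e=[-16,30,26] → ·
    (7,3)@(15, 7): e=[-8,30,18] → ·
    (8,3)@(17, 7): e=[0,30,10] → █  [on edge]
    (9,3)@(19, 7): e=[8,30,2] → █
    (10,3)@(21, 7): e=[16,30,-6] → ·
    (11,4)@(23, 9): e=[0,50,-10] → ·  [on edge]
  covered (6 px):
    · · · · · · · · · · · ·
    · · · · · · · · · · · ·
    · · · · · █ █ █ █ · · ·
    · · · · · · · · █ █ · ·
    · · · · · · · · · · · ·
    · · · · · · · · · · · ·
    · · · · · · · · · · · ·
    · · · · · · · · · · · ·
    · · · · · · · · · · · ·

Result: [[8,1],[7,2],[8,2],[7,3],[8,3],[6,4],[7,4],[8,4],[5,5]]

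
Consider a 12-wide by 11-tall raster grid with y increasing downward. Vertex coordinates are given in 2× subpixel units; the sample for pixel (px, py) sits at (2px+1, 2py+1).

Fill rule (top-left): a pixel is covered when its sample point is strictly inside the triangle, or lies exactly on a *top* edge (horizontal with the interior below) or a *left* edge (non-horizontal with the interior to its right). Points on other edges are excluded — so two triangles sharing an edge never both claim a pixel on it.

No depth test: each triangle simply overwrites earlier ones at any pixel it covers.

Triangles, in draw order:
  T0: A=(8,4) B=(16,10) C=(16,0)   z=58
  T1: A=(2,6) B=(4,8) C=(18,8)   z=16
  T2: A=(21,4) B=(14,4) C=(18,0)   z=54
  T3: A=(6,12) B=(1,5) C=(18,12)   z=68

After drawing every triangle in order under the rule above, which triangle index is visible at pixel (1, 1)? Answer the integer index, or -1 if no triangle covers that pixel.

T0:
  2·area = 80  (B↔C swapped to make it positive)
  edge (8, 4)→(16, 0): d=(8,-4) top-left  bias=+0
  edge (16, 0)→(16, 10): d=(0,10) right/bottom  bias=-1
  edge (16, 10)→(8, 4): d=(-8,-6) top-left  bias=+0
    (7,0)@(15, 1): e=[4,10,66] → X
    (8,0)@(17, 1): e=[12,-10,78] → .
    (5,1)@(11, 3): e=[4,50,26] → X
    (6,1)@(13, 3): e=[12,30,38] → X
    (8,1)@(17, 3): e=[28,-10,62] → .
    (5,2)@(11, 5): e=[20,50,10] → X
    (8,2)@(17, 5): e=[44,-10,46] → .
    (5,3)@(11, 7): e=[36,50,-6] → .
    (6,3)@(13, 7): e=[44,30,6] → X
    (8,3)@(17, 7): e=[60,-10,30] → .
    (6,4)@(13, 9): e=[60,30,-10] → .
    (7,4)@(15, 9): e=[68,10,2] → X
  covered (10 px):
    . . . . . . . X . . . .
    . . . . . X X X . . . .
    . . . . . X X X . . . .
    . . . . . . X X . . . .
    . . . . . . . X . . . .
    . . . . . . . . . . . .
    . . . . . . . . . . . .
    . . . . . . . . . . . .
    . . . . . . . . . . . .
    . . . . . . . . . . . .
    . . . . . . . . . . . .
T1:
  2·area = 28  (B↔C swapped to make it positive)
  edge (2, 6)→(18, 8): d=(16,2) right/bottom  bias=-1
  edge (18, 8)→(4, 8): d=(-14,0) right/bottom  bias=-1
  edge (4, 8)→(2, 6): d=(-2,-2) top-left  bias=+0
    (0,2)@(1, 5): e=[-14,42,0] → .  [on edge]
    (1,3)@(3, 7): e=[14,14,0] → X  [on edge]
    (2,3)@(5, 7): e=[10,14,4] → X
    (3,3)@(7, 7): e=[6,14,8] → X
    (4,3)@(9, 7): e=[2,14,12] → X
    (5,3)@(11, 7): e=[-2,14,16] → .
    (1,4)@(3, 9): e=[46,-14,-4] → .
    (2,4)@(5, 9): e=[42,-14,0] → .  [on edge]
    (3,4)@(7, 9): e=[38,-14,4] → .
    (4,4)@(9, 9): e=[34,-14,8] → .
    (3,5)@(7, 11): e=[70,-42,0] → .  [on edge]
    (4,6)@(9, 13): e=[98,-70,0] → .  [on edge]
    (5,7)@(11, 15): e=[126,-98,0] → .  [on edge]
    (6,8)@(13, 17): e=[154,-126,0] → .  [on edge]
    (7,9)@(15, 19): e=[182,-154,0] → .  [on edge]
    (8,10)@(17, 21): e=[210,-182,0] → .  [on edge]
  covered (4 px):
    . . . . . . . . . . . .
    . . . . . . . . . . . .
    . . . . . . . . . . . .
    . X X X X . . . . . . .
    . . . . . . . . . . . .
    . . . . . . . . . . . .
    . . . . . . . . . . . .
    . . . . . . . . . . . .
    . . . . . . . . . . . .
    . . . . . . . . . . . .
    . . . . . . . . . . . .
T2:
  2·area = 28
  edge (21, 4)→(14, 4): d=(-7,0) right/bottom  bias=-1
  edge (14, 4)→(18, 0): d=(4,-4) top-left  bias=+0
  edge (18, 0)→(21, 4): d=(3,4) right/bottom  bias=-1
    (8,0)@(17, 1): e=[21,0,7] → X  [on edge]
    (9,0)@(19, 1): e=[21,8,-1] → .
    (7,1)@(15, 3): e=[7,0,21] → X  [on edge]
    (9,1)@(19, 3): e=[7,16,5] → X
    (10,1)@(21, 3): e=[7,24,-3] → .
    (6,2)@(13, 5): e=[-7,0,35] → .  [on edge]
    (7,2)@(15, 5): e=[-7,8,27] → .
    (8,2)@(17, 5): e=[-7,16,19] → .
    (9,2)@(19, 5): e=[-7,24,11] → .
    (5,3)@(11, 7): e=[-21,0,49] → .  [on edge]
    (4,4)@(9, 9): e=[-35,0,63] → .  [on edge]
    (3,5)@(7, 11): e=[-49,0,77] → .  [on edge]
    (2,6)@(5, 13): e=[-63,0,91] → .  [on edge]
    (1,7)@(3, 15): e=[-77,0,105] → .  [on edge]
    (0,8)@(1, 17): e=[-91,0,119] → .  [on edge]
  covered (4 px):
    . . . . . . . . X . . .
    . . . . . . . X X X . .
    . . . . . . . . . . . .
    . . . . . . . . . . . .
    . . . . . . . . . . . .
    . . . . . . . . . . . .
    . . . . . . . . . . . .
    . . . . . . . . . . . .
    . . . . . . . . . . . .
    . . . . . . . . . . . .
    . . . . . . . . . . . .
T3:
  2·area = 84
  edge (6, 12)→(1, 5): d=(-5,-7) top-left  bias=+0
  edge (1, 5)→(18, 12): d=(17,7) right/bottom  bias=-1
  edge (18, 12)→(6, 12): d=(-12,0) right/bottom  bias=-1
    (0,2)@(1, 5): e=[0,0,84] → .  [on edge]
    (1,3)@(3, 7): e=[4,20,60] → X
    (2,3)@(5, 7): e=[18,6,60] → X
    (3,3)@(7, 7): e=[32,-8,60] → .
    (1,4)@(3, 9): e=[-6,54,36] → .
    (2,4)@(5, 9): e=[8,40,36] → X
    (3,4)@(7, 9): e=[22,26,36] → X
    (4,4)@(9, 9): e=[36,12,36] → X
    (5,4)@(11, 9): e=[50,-2,36] → .
    (2,5)@(5, 11): e=[-2,74,12] → .
    (3,5)@(7, 11): e=[12,60,12] → X
    (5,5)@(11, 11): e=[40,32,12] → X
    (5,9)@(11, 19): e=[0,168,-84] → .  [on edge]
  covered (10 px):
    . . . . . . . . . . . .
    . . . . . . . . . . . .
    . . . . . . . . . . . .
    . X X . . . . . . . . .
    . . X X X . . . . . . .
    . . . X X X X X . . . .
    . . . . . . . . . . . .
    . . . . . . . . . . . .
    . . . . . . . . . . . .
    . . . . . . . . . . . .
    . . . . . . . . . . . .

Z-buffer (winner per pixel, '.' = empty):
  . . . . . . . 0 2 . . .
  . . . . . 0 0 2 2 2 . .
  . . . . . 0 0 0 . . . .
  . 3 3 1 1 . 0 0 . . . .
  . . 3 3 3 . . 0 . . . .
  . . . 3 3 3 3 3 . . . .
  . . . . . . . . . . . .
  . . . . . . . . . . . .
  . . . . . . . . . . . .
  . . . . . . . . . . . .
  . . . . . . . . . . . .

Final: -1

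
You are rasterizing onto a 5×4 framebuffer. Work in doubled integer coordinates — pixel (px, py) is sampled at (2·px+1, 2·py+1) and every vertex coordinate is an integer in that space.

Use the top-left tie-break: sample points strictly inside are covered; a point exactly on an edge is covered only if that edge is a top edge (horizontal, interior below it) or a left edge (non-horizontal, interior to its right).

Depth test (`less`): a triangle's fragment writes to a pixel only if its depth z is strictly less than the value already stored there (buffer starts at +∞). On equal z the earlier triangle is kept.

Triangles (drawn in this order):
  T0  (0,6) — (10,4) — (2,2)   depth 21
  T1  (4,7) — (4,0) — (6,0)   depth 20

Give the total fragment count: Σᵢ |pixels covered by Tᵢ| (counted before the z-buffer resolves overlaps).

T0:
  2·area = 36  (B↔C swapped to make it positive)
  edge (0, 6)→(2, 2): d=(2,-4) top-left  bias=+0
  edge (2, 2)→(10, 4): d=(8,2) right/bottom  bias=-1
  edge (10, 4)→(0, 6): d=(-10,2) right/bottom  bias=-1
    (1,1)@(3, 3): e=[6,6,24] → X
    (2,1)@(5, 3): e=[14,2,20] → X
    (3,1)@(7, 3): e=[22,-2,16] → .
    (0,2)@(1, 5): e=[2,26,8] → X
    (2,2)@(5, 5): e=[18,18,0] → .  [on edge]
    (0,3)@(1, 7): e=[6,42,-12] → .
    (1,3)@(3, 7): e=[14,38,-16] → .
  covered (4 px):
    . . . . .
    . X X . .
    X X . . .
    . . . . .
T1:
  2·area = 14
  edge (4, 7)→(4, 0): d=(0,-7) top-left  bias=+0
  edge (4, 0)→(6, 0): d=(2,0) top-left  bias=+0
  edge (6, 0)→(4, 7): d=(-2,7) right/bottom  bias=-1
    (2,0)@(5, 1): e=[7,2,5] → X
    (3,0)@(7, 1): e=[21,2,-9] → .
    (2,1)@(5, 3): e=[7,6,1] → X
    (3,1)@(7, 3): e=[21,6,-13] → .
    (2,2)@(5, 5): e=[7,10,-3] → .
  covered (2 px):
    . . X . .
    . . X . .
    . . . . .
    . . . . .

Final: 6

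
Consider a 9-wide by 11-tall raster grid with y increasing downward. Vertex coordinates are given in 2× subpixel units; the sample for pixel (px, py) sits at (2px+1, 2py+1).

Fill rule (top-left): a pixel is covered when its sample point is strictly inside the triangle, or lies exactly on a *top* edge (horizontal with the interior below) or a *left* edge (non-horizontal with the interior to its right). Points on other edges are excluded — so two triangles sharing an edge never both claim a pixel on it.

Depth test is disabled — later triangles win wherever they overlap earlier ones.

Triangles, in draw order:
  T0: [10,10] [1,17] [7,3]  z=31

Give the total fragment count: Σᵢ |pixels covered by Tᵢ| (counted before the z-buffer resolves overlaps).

T0:
  2·area = 84
  edge (10, 10)→(1, 17): d=(-9,7) right/bottom  bias=-1
  edge (1, 17)→(7, 3): d=(6,-14) top-left  bias=+0
  edge (7, 3)→(10, 10): d=(3,7) right/bottom  bias=-1
    (3,1)@(7, 3): e=[84,0,0] → ·  [on edge]
    (3,2)@(7, 5): e=[66,12,6] → █
    (4,2)@(9, 5): e=[52,40,-8] → ·
    (3,3)@(7, 7): e=[48,24,12] → █
    (4,3)@(9, 7): e=[34,52,-2] → ·
    (2,4)@(5, 9): e=[44,8,32] → █
    (4,4)@(9, 9): e=[16,64,4] → █
    (5,4)@(11, 9): e=[2,92,-10] → ·
    (2,5)@(5, 11): e=[26,20,38] → █
    (4,5)@(9, 11): e=[-2,76,10] → ·
    (1,6)@(3, 13): e=[22,4,58] → █
    (3,6)@(7, 13): e=[-6,60,30] → ·
    (0,8)@(1, 17): e=[0,0,84] → ·  [on edge]
    (6,8)@(13, 17): e=[-84,168,0] → ·  [on edge]
  covered (10 px):
    · · · · · · · · ·
    · · · · · · · · ·
    · · · █ · · · · ·
    · · · █ · · · · ·
    · · █ █ █ · · · ·
    · · █ █ · · · · ·
    · █ █ · · · · · ·
    · █ · · · · · · ·
    · · · · · · · · ·
    · · · · · · · · ·
    · · · · · · · · ·

Final: 10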